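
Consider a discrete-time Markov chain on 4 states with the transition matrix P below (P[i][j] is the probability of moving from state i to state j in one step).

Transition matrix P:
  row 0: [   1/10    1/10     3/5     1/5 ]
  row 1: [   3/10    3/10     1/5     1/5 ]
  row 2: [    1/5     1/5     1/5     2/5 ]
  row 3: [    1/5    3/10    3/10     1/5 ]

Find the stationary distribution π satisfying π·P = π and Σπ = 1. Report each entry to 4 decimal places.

π = [0.2026, 0.2288, 0.3072, 0.2614]

Balance equations π_j = Σ_i π_i·P[i][j]:
  π_0 = 1/10·π_0 + 3/10·π_1 + 1/5·π_2 + 1/5·π_3
  π_1 = 1/10·π_0 + 3/10·π_1 + 1/5·π_2 + 3/10·π_3
  π_2 = 3/5·π_0 + 1/5·π_1 + 1/5·π_2 + 3/10·π_3
  normalize: π_0 + π_1 + π_2 + π_3 = 1
Solving the linear system gives exactly π = [31/153, 35/153, 47/153, 40/153].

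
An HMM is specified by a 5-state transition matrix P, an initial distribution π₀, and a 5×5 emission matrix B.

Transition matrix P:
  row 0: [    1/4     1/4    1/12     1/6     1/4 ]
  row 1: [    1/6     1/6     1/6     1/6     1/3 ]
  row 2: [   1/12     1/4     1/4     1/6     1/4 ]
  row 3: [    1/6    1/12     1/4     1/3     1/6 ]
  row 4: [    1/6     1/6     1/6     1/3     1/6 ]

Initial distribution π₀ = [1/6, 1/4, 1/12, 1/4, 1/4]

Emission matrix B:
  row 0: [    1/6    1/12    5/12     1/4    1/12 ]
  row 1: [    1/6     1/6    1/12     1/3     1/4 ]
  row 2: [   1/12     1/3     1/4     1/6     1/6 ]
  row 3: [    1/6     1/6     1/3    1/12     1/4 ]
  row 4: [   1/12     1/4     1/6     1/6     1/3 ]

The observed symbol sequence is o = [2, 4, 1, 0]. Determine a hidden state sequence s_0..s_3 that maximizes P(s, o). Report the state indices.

t=0: δ = [6.944e-02, 2.083e-02, 2.083e-02, 8.333e-02, 4.167e-02]  (obs o_0=2)
t=1: δ = [1.447e-03, 4.340e-03, 3.472e-03, 6.944e-03, 5.787e-03]  ψ = [0, 0, 3, 3, 0]  (obs o_1=4)
t=2: δ = [9.645e-05, 1.608e-04, 5.787e-04, 3.858e-04, 3.617e-04]  ψ = [3, 4, 3, 3, 1]  (obs o_2=1)
t=3: δ = [1.072e-05, 2.411e-05, 1.206e-05, 2.143e-05, 1.206e-05]  ψ = [3, 2, 2, 3, 2]  (obs o_3=0)
backtrack: best end state = 1; path = [3, 3, 2, 1]

path = [3, 3, 2, 1]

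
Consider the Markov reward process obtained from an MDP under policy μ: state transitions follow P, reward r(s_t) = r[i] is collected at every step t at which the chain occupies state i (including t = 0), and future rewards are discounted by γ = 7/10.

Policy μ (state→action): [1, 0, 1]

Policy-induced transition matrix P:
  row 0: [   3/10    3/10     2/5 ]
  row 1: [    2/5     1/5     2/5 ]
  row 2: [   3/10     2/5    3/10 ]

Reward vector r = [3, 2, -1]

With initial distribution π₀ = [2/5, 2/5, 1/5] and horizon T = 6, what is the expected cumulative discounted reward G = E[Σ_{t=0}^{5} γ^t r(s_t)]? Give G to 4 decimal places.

t=0: π = [0.4000, 0.4000, 0.2000], E[r] = 1.8000, γ^t·E[r] = 1.800000, running G = 1.800000
t=1: π = [0.3400, 0.2800, 0.3800], E[r] = 1.2000, γ^t·E[r] = 0.840000, running G = 2.640000
t=2: π = [0.3280, 0.3100, 0.3620], E[r] = 1.2420, γ^t·E[r] = 0.608580, running G = 3.248580
t=3: π = [0.3310, 0.3052, 0.3638], E[r] = 1.2396, γ^t·E[r] = 0.425183, running G = 3.673763
t=4: π = [0.3305, 0.3059, 0.3636], E[r] = 1.2397, γ^t·E[r] = 0.297642, running G = 3.971405
t=5: π = [0.3306, 0.3058, 0.3636], E[r] = 1.2397, γ^t·E[r] = 0.208352, running G = 4.179757

G = 4.1798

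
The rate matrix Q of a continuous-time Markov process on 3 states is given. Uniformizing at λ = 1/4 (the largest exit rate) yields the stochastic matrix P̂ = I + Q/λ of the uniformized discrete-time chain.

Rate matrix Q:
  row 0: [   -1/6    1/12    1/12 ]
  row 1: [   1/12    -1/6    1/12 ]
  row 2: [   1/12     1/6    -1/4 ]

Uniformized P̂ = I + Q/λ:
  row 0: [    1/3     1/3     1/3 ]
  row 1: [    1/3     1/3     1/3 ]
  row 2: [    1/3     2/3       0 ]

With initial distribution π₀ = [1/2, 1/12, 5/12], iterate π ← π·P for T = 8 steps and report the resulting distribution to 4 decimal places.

t=0: π = [0.5000, 0.0833, 0.4167]
t=1: π = [0.3333, 0.4722, 0.1944]
t=2: π = [0.3333, 0.3981, 0.2685]
t=3: π = [0.3333, 0.4228, 0.2438]
t=4: π = [0.3333, 0.4146, 0.2521]
t=5: π = [0.3333, 0.4174, 0.2493]
t=6: π = [0.3333, 0.4164, 0.2502]
t=7: π = [0.3333, 0.4167, 0.2499]
t=8: π = [0.3333, 0.4166, 0.2500]

π = [0.3333, 0.4166, 0.2500]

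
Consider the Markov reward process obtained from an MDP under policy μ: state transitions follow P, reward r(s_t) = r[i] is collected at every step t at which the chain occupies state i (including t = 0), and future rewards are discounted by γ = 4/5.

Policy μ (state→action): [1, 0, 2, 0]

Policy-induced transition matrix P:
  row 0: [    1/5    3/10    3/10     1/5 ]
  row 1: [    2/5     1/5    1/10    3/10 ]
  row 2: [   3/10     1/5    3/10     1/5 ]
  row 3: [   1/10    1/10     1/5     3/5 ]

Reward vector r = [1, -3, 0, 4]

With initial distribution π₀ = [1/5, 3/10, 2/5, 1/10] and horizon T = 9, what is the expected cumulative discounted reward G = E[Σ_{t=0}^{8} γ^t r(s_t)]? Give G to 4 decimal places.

t=0: π = [0.2000, 0.3000, 0.4000, 0.1000], E[r] = -0.3000, γ^t·E[r] = -0.300000, running G = -0.300000
t=1: π = [0.2900, 0.2100, 0.2300, 0.2700], E[r] = 0.7400, γ^t·E[r] = 0.592000, running G = 0.292000
t=2: π = [0.2380, 0.2020, 0.2310, 0.3290], E[r] = 0.9480, γ^t·E[r] = 0.606720, running G = 0.898720
t=3: π = [0.2306, 0.1909, 0.2267, 0.3518], E[r] = 1.0651, γ^t·E[r] = 0.545331, running G = 1.444051
t=4: π = [0.2257, 0.1879, 0.2266, 0.3598], E[r] = 1.1013, γ^t·E[r] = 0.451080, running G = 1.895131
t=5: π = [0.2243, 0.1866, 0.2264, 0.3627], E[r] = 1.1153, γ^t·E[r] = 0.365478, running G = 2.260609
t=6: π = [0.2237, 0.1862, 0.2264, 0.3637], E[r] = 1.1202, γ^t·E[r] = 0.293654, running G = 2.554263
t=7: π = [0.2235, 0.1860, 0.2264, 0.3641], E[r] = 1.1220, γ^t·E[r] = 0.235293, running G = 2.789556
t=8: π = [0.2234, 0.1859, 0.2264, 0.3642], E[r] = 1.1226, γ^t·E[r] = 0.188339, running G = 2.977895

G = 2.9779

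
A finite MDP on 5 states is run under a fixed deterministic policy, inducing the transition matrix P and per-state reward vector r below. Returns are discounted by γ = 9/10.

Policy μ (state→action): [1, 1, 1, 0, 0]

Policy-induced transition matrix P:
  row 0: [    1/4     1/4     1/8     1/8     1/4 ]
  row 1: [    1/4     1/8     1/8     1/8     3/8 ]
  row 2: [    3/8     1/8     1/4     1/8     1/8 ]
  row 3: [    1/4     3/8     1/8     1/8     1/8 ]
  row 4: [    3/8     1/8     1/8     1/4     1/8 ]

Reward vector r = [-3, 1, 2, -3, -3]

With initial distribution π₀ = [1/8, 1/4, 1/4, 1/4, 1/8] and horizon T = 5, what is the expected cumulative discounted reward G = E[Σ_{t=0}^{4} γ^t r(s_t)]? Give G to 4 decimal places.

G = -5.2804

t=0: π = [0.1250, 0.2500, 0.2500, 0.2500, 0.1250], E[r] = -0.7500, γ^t·E[r] = -0.750000, running G = -0.750000
t=1: π = [0.2969, 0.2031, 0.1563, 0.1406, 0.2031], E[r] = -1.4063, γ^t·E[r] = -1.265625, running G = -2.015625
t=2: π = [0.2949, 0.1973, 0.1445, 0.1504, 0.2129], E[r] = -1.4883, γ^t·E[r] = -1.205508, running G = -3.221133
t=3: π = [0.2947, 0.1995, 0.1431, 0.1516, 0.2112], E[r] = -1.4868, γ^t·E[r] = -1.083889, running G = -4.305022
t=4: π = [0.2943, 0.1997, 0.1429, 0.1514, 0.2117], E[r] = -1.4866, γ^t·E[r] = -0.975380, running G = -5.280402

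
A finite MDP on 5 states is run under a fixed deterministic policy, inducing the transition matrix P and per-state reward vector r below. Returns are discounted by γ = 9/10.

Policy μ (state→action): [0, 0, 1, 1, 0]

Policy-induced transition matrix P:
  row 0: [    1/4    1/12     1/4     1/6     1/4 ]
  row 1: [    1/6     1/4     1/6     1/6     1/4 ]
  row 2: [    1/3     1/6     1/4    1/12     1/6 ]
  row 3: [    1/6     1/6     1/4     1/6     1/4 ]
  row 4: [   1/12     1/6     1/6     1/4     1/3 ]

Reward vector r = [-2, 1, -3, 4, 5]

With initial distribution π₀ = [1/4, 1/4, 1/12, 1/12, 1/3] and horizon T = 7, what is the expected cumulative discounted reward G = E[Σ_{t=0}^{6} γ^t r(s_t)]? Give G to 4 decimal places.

t=0: π = [0.2500, 0.2500, 0.0833, 0.0833, 0.3333], E[r] = 1.5000, γ^t·E[r] = 1.500000, running G = 1.500000
t=1: π = [0.1736, 0.1667, 0.2014, 0.1875, 0.2708], E[r] = 1.3194, γ^t·E[r] = 1.187500, running G = 2.687500
t=2: π = [0.1921, 0.1661, 0.2135, 0.1725, 0.2558], E[r] = 1.1100, γ^t·E[r] = 0.899063, running G = 3.586563
t=3: π = [0.1970, 0.1645, 0.2148, 0.1702, 0.2535], E[r] = 1.0744, γ^t·E[r] = 0.783246, running G = 4.369809
t=4: π = [0.1978, 0.1640, 0.2152, 0.1699, 0.2532], E[r] = 1.0686, γ^t·E[r] = 0.701122, running G = 5.070931
t=5: π = [0.1979, 0.1639, 0.2152, 0.1698, 0.2532], E[r] = 1.0675, γ^t·E[r] = 0.630375, running G = 5.701305
t=6: π = [0.1979, 0.1638, 0.2152, 0.1698, 0.2532], E[r] = 1.0673, γ^t·E[r] = 0.567226, running G = 6.268532

G = 6.2685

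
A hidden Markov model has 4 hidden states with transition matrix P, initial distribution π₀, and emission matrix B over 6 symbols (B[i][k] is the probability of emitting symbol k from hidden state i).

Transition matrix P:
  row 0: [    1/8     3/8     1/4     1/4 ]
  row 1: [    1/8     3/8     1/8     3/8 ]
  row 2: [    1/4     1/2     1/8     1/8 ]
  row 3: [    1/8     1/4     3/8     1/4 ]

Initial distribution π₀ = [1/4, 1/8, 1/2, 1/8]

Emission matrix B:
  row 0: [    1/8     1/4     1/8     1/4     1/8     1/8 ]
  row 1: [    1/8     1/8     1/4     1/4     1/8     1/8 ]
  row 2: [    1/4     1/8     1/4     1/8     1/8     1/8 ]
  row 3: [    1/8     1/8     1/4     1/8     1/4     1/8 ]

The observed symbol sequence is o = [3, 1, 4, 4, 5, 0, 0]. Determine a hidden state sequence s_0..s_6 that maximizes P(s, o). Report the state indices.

t=0: δ = [6.250e-02, 3.125e-02, 6.250e-02, 1.562e-02]  (obs o_0=3)
t=1: δ = [3.906e-03, 3.906e-03, 1.953e-03, 1.953e-03]  ψ = [2, 2, 0, 0]  (obs o_1=1)
t=2: δ = [6.104e-05, 1.831e-04, 1.221e-04, 3.662e-04]  ψ = [0, 0, 0, 1]  (obs o_2=4)
t=3: δ = [5.722e-06, 1.144e-05, 1.717e-05, 2.289e-05]  ψ = [3, 3, 3, 3]  (obs o_3=4)
t=4: δ = [5.364e-07, 1.073e-06, 1.073e-06, 7.153e-07]  ψ = [2, 2, 3, 3]  (obs o_4=5)
t=5: δ = [3.353e-08, 6.706e-08, 6.706e-08, 5.029e-08]  ψ = [2, 2, 3, 1]  (obs o_5=0)
t=6: δ = [2.095e-09, 4.191e-09, 4.715e-09, 3.143e-09]  ψ = [2, 2, 3, 1]  (obs o_6=0)
backtrack: best end state = 2; path = [2, 1, 3, 2, 1, 3, 2]

path = [2, 1, 3, 2, 1, 3, 2]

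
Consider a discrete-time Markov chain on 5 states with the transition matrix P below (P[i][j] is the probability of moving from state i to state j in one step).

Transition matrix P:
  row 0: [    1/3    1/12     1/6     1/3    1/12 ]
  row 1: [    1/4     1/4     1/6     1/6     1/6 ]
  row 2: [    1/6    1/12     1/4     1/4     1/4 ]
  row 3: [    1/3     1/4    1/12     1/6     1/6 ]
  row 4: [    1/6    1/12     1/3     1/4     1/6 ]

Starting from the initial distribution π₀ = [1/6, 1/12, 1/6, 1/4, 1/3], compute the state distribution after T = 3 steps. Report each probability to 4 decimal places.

t=0: π = [0.1667, 0.0833, 0.1667, 0.2500, 0.3333]
t=1: π = [0.2431, 0.1389, 0.2153, 0.2361, 0.1667]
t=2: π = [0.2581, 0.1458, 0.1927, 0.2390, 0.1644]
t=3: π = [0.2617, 0.1475, 0.1902, 0.2394, 0.1612]

π = [0.2617, 0.1475, 0.1902, 0.2394, 0.1612]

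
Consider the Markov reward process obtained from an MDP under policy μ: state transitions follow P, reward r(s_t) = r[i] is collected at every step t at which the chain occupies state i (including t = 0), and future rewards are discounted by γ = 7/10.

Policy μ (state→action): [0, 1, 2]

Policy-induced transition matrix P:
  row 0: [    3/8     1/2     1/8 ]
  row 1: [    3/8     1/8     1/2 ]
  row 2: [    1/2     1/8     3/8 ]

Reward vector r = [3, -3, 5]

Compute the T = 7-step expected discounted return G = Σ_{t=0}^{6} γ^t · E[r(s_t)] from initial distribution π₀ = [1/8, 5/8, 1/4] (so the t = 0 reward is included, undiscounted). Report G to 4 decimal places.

t=0: π = [0.1250, 0.6250, 0.2500], E[r] = -0.2500, γ^t·E[r] = -0.250000, running G = -0.250000
t=1: π = [0.4063, 0.1719, 0.4219], E[r] = 2.8125, γ^t·E[r] = 1.968750, running G = 1.718750
t=2: π = [0.4277, 0.2773, 0.2949], E[r] = 1.9258, γ^t·E[r] = 0.943633, running G = 2.662383
t=3: π = [0.4119, 0.2854, 0.3027], E[r] = 1.8931, γ^t·E[r] = 0.649322, running G = 3.311705
t=4: π = [0.4128, 0.2794, 0.3077], E[r] = 1.9387, γ^t·E[r] = 0.465487, running G = 3.777191
t=5: π = [0.4135, 0.2798, 0.3067], E[r] = 1.9345, γ^t·E[r] = 0.325139, running G = 4.102331
t=6: π = [0.4133, 0.2800, 0.3066], E[r] = 1.9329, γ^t·E[r] = 0.227407, running G = 4.329738

G = 4.3297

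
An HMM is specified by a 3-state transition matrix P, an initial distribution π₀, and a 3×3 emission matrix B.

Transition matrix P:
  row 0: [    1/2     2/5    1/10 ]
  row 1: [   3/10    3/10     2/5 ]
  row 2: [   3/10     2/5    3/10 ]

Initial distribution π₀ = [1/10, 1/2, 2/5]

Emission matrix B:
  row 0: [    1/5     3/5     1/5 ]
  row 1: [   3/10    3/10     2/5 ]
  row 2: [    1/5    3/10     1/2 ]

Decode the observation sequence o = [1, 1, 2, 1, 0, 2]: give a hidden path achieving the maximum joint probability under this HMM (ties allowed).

path = [1, 0, 0, 0, 1, 2]

t=0: δ = [6.000e-02, 1.500e-01, 1.200e-01]  (obs o_0=1)
t=1: δ = [2.700e-02, 1.440e-02, 1.800e-02]  ψ = [1, 2, 1]  (obs o_1=1)
t=2: δ = [2.700e-03, 4.320e-03, 2.880e-03]  ψ = [0, 0, 1]  (obs o_2=2)
t=3: δ = [8.100e-04, 3.888e-04, 5.184e-04]  ψ = [0, 1, 1]  (obs o_3=1)
t=4: δ = [8.100e-05, 9.720e-05, 3.110e-05]  ψ = [0, 0, 1]  (obs o_4=0)
t=5: δ = [8.100e-06, 1.296e-05, 1.944e-05]  ψ = [0, 0, 1]  (obs o_5=2)
backtrack: best end state = 2; path = [1, 0, 0, 0, 1, 2]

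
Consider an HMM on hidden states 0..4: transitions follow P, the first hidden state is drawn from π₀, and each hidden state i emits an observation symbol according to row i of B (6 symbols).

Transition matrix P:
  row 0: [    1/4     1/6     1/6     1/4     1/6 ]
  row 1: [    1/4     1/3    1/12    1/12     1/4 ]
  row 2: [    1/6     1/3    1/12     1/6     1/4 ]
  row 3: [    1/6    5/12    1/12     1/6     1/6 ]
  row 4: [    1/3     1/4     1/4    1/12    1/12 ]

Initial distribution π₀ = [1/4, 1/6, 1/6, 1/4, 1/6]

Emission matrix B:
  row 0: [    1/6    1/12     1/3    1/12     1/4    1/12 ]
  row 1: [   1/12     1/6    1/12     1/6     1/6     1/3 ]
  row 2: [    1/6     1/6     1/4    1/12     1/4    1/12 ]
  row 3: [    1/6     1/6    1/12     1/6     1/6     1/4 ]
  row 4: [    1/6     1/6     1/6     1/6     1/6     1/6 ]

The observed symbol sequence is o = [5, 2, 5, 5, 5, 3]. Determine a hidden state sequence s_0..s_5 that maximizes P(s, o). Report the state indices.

t=0: δ = [2.083e-02, 5.556e-02, 1.389e-02, 6.250e-02, 2.778e-02]  (obs o_0=5)
t=1: δ = [4.630e-03, 2.170e-03, 1.736e-03, 8.681e-04, 2.315e-03]  ψ = [1, 3, 4, 3, 1]  (obs o_1=2)
t=2: δ = [9.645e-05, 2.572e-04, 6.430e-05, 2.894e-04, 1.286e-04]  ψ = [0, 0, 0, 0, 0]  (obs o_2=5)
t=3: δ = [5.358e-06, 4.019e-05, 2.679e-06, 1.206e-05, 1.072e-05]  ψ = [1, 3, 4, 3, 1]  (obs o_3=5)
t=4: δ = [8.372e-07, 4.465e-06, 2.791e-07, 8.372e-07, 1.674e-06]  ψ = [1, 1, 1, 1, 1]  (obs o_4=5)
t=5: δ = [9.303e-08, 2.481e-07, 3.489e-08, 6.202e-08, 1.861e-07]  ψ = [1, 1, 4, 1, 1]  (obs o_5=3)
backtrack: best end state = 1; path = [1, 0, 3, 1, 1, 1]

path = [1, 0, 3, 1, 1, 1]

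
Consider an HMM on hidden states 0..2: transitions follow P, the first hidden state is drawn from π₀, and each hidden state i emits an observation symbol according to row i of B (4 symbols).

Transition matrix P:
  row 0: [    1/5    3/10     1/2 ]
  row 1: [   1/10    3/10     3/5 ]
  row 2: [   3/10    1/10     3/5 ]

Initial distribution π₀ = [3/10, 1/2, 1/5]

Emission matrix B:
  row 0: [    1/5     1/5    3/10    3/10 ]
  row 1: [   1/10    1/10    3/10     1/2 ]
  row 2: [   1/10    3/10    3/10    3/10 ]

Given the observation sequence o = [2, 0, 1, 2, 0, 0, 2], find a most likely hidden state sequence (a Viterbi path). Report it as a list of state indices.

t=0: δ = [9.000e-02, 1.500e-01, 6.000e-02]  (obs o_0=2)
t=1: δ = [3.600e-03, 4.500e-03, 9.000e-03]  ψ = [0, 1, 1]  (obs o_1=0)
t=2: δ = [5.400e-04, 1.350e-04, 1.620e-03]  ψ = [2, 1, 2]  (obs o_2=1)
t=3: δ = [1.458e-04, 4.860e-05, 2.916e-04]  ψ = [2, 0, 2]  (obs o_3=2)
t=4: δ = [1.750e-05, 4.374e-06, 1.750e-05]  ψ = [2, 0, 2]  (obs o_4=0)
t=5: δ = [1.050e-06, 5.249e-07, 1.050e-06]  ψ = [2, 0, 2]  (obs o_5=0)
t=6: δ = [9.448e-08, 9.448e-08, 1.890e-07]  ψ = [2, 0, 2]  (obs o_6=2)
backtrack: best end state = 2; path = [1, 2, 2, 2, 2, 2, 2]

path = [1, 2, 2, 2, 2, 2, 2]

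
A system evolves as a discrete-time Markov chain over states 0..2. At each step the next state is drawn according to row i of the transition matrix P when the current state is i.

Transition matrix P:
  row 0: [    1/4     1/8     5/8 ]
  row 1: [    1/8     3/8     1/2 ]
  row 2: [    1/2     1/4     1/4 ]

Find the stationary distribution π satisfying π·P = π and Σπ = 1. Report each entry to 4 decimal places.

Balance equations π_j = Σ_i π_i·P[i][j]:
  π_0 = 1/4·π_0 + 1/8·π_1 + 1/2·π_2
  π_1 = 1/8·π_0 + 3/8·π_1 + 1/4·π_2
  normalize: π_0 + π_1 + π_2 = 1
Solving the linear system gives exactly π = [22/67, 16/67, 29/67].

π = [0.3284, 0.2388, 0.4328]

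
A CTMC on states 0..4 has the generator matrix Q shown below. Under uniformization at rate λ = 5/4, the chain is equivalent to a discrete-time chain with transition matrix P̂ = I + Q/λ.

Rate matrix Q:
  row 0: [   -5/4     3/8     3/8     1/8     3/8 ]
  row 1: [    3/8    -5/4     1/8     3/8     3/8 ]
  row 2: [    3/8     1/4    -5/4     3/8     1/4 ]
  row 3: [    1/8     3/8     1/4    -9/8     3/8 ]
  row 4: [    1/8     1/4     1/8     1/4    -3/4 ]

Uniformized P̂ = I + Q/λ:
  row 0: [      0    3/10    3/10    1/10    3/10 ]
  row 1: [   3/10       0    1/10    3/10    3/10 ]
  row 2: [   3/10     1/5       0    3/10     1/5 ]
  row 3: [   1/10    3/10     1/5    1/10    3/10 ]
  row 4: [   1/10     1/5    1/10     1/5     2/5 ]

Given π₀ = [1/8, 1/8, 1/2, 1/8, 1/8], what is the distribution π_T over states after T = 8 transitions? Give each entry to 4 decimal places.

π = [0.1512, 0.1959, 0.1365, 0.1982, 0.3182]

t=0: π = [0.1250, 0.1250, 0.5000, 0.1250, 0.1250]
t=1: π = [0.2125, 0.2000, 0.0875, 0.2375, 0.2625]
t=2: π = [0.1363, 0.2050, 0.1575, 0.1838, 0.3175]
t=3: π = [0.1589, 0.1910, 0.1299, 0.2043, 0.3160]
t=4: π = [0.1483, 0.1981, 0.1392, 0.1958, 0.3186]
t=5: π = [0.1526, 0.1948, 0.1353, 0.1993, 0.3179]
t=6: π = [0.1508, 0.1962, 0.1369, 0.1978, 0.3183]
t=7: π = [0.1516, 0.1956, 0.1362, 0.1985, 0.3181]
t=8: π = [0.1512, 0.1959, 0.1365, 0.1982, 0.3182]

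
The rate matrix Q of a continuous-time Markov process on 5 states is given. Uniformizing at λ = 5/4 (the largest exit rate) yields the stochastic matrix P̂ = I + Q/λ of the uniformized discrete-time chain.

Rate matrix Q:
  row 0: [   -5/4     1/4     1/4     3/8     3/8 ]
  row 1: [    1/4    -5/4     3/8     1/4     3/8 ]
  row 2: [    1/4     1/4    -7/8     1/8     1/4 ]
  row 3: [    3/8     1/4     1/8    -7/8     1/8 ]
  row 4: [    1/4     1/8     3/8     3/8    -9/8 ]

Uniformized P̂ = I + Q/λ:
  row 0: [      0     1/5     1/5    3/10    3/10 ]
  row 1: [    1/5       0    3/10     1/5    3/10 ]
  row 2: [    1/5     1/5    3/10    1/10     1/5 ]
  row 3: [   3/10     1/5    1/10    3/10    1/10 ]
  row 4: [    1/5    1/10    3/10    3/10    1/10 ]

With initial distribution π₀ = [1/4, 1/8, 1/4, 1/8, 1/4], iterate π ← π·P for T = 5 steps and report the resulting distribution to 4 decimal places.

t=0: π = [0.2500, 0.1250, 0.2500, 0.1250, 0.2500]
t=1: π = [0.1625, 0.1500, 0.2500, 0.2375, 0.2000]
t=2: π = [0.1913, 0.1500, 0.2363, 0.2350, 0.1875]
t=3: π = [0.1853, 0.1513, 0.2339, 0.2378, 0.1919]
t=4: π = [0.1867, 0.1506, 0.2339, 0.2381, 0.1907]
t=5: π = [0.1865, 0.1508, 0.2337, 0.2382, 0.1909]

π = [0.1865, 0.1508, 0.2337, 0.2382, 0.1909]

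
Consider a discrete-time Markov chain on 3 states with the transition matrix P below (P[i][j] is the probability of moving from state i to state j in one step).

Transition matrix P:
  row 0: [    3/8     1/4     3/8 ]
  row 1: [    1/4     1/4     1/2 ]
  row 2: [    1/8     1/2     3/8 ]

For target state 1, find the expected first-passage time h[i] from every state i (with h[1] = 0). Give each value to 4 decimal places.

First-step conditioning: h[1] = 0; for i ≠ 1, h[i] = 1 + Σ_k P[i][k]·h[k].
  h[0] = 1 + 3/8·h[0] + 3/8·h[2]
  h[2] = 1 + 1/8·h[0] + 3/8·h[2]
Solving the 2×2 linear system over states ≠ 1 gives exactly h = [32/11, 0, 24/11] (h[1] = 0 is the target).

h = [2.9091, 0.0000, 2.1818]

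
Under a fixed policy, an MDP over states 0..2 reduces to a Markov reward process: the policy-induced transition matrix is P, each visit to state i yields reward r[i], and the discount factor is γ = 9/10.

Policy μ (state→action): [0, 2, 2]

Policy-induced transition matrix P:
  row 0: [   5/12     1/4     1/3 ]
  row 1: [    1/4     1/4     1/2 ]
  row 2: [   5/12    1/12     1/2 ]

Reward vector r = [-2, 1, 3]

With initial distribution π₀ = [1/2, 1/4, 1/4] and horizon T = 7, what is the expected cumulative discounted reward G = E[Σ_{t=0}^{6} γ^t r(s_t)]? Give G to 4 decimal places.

G = 3.0096

t=0: π = [0.5000, 0.2500, 0.2500], E[r] = 0.0000, γ^t·E[r] = 0.000000, running G = 0.000000
t=1: π = [0.3750, 0.2083, 0.4167], E[r] = 0.7083, γ^t·E[r] = 0.637500, running G = 0.637500
t=2: π = [0.3819, 0.1806, 0.4375], E[r] = 0.7292, γ^t·E[r] = 0.590625, running G = 1.228125
t=3: π = [0.3866, 0.1771, 0.4363], E[r] = 0.7130, γ^t·E[r] = 0.519750, running G = 1.747875
t=4: π = [0.3872, 0.1773, 0.4356], E[r] = 0.7097, γ^t·E[r] = 0.465623, running G = 2.213498
t=5: π = [0.3871, 0.1774, 0.4355], E[r] = 0.7096, γ^t·E[r] = 0.419004, running G = 2.632503
t=6: π = [0.3871, 0.1774, 0.4355], E[r] = 0.7097, γ^t·E[r] = 0.377144, running G = 3.009646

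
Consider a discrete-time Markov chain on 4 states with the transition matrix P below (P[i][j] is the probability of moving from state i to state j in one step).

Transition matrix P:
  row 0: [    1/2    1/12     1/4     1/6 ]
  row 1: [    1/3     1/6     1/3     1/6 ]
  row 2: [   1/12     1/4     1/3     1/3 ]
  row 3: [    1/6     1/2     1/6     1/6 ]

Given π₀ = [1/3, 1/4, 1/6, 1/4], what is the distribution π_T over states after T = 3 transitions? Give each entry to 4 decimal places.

π = [0.2770, 0.2360, 0.2744, 0.2126]

t=0: π = [0.3333, 0.2500, 0.1667, 0.2500]
t=1: π = [0.3056, 0.2361, 0.2639, 0.1944]
t=2: π = [0.2859, 0.2280, 0.2755, 0.2106]
t=3: π = [0.2770, 0.2360, 0.2744, 0.2126]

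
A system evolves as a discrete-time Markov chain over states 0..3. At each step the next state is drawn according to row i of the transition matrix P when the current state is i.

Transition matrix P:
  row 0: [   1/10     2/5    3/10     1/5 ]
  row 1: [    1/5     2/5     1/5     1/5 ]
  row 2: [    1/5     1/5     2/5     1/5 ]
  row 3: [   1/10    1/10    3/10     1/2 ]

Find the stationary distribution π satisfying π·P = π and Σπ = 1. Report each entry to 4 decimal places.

π = [0.1558, 0.2532, 0.3052, 0.2857]

Balance equations π_j = Σ_i π_i·P[i][j]:
  π_0 = 1/10·π_0 + 1/5·π_1 + 1/5·π_2 + 1/10·π_3
  π_1 = 2/5·π_0 + 2/5·π_1 + 1/5·π_2 + 1/10·π_3
  π_2 = 3/10·π_0 + 1/5·π_1 + 2/5·π_2 + 3/10·π_3
  normalize: π_0 + π_1 + π_2 + π_3 = 1
Solving the linear system gives exactly π = [12/77, 39/154, 47/154, 2/7].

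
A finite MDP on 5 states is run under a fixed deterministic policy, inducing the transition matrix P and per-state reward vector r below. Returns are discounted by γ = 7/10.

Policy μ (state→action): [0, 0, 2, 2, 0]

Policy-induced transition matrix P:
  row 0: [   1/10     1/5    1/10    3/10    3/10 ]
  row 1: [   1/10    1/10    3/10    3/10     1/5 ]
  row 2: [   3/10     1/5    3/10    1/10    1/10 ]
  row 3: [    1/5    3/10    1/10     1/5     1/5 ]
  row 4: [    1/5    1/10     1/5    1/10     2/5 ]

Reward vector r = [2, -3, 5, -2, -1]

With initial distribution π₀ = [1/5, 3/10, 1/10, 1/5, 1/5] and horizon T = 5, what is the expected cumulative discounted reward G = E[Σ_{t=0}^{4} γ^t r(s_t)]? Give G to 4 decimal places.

t=0: π = [0.2000, 0.3000, 0.1000, 0.2000, 0.2000], E[r] = -0.6000, γ^t·E[r] = -0.600000, running G = -0.600000
t=1: π = [0.1600, 0.1700, 0.2000, 0.2200, 0.2500], E[r] = 0.1200, γ^t·E[r] = 0.084000, running G = -0.516000
t=2: π = [0.1870, 0.1800, 0.1990, 0.1880, 0.2460], E[r] = 0.2070, γ^t·E[r] = 0.101430, running G = -0.414570
t=3: π = [0.1832, 0.1762, 0.2004, 0.1922, 0.2480], E[r] = 0.2074, γ^t·E[r] = 0.071138, running G = -0.343432
t=4: π = [0.1841, 0.1768, 0.2001, 0.1911, 0.2479], E[r] = 0.2083, γ^t·E[r] = 0.050018, running G = -0.293414

G = -0.2934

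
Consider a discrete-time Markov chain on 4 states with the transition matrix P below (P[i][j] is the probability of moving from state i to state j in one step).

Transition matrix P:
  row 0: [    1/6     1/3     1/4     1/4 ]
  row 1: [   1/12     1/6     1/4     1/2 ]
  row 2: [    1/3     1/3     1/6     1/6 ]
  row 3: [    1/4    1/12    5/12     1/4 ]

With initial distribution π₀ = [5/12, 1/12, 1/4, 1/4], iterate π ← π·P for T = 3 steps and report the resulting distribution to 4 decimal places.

π = [0.2168, 0.2224, 0.2762, 0.2846]

t=0: π = [0.4167, 0.0833, 0.2500, 0.2500]
t=1: π = [0.2222, 0.2569, 0.2708, 0.2500]
t=2: π = [0.2112, 0.2280, 0.2691, 0.2917]
t=3: π = [0.2168, 0.2224, 0.2762, 0.2846]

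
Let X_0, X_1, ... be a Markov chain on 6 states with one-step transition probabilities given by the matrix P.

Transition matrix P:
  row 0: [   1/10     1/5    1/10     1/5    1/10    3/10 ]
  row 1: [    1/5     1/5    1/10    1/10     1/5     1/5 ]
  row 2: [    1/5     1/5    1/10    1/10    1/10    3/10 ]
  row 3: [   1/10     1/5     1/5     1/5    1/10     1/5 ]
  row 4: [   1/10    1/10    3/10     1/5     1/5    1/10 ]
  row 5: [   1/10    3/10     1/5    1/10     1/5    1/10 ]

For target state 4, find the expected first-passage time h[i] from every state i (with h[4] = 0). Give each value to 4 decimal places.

First-step conditioning: h[4] = 0; for i ≠ 4, h[i] = 1 + Σ_k P[i][k]·h[k].
  h[0] = 1 + 1/10·h[0] + 1/5·h[1] + 1/10·h[2] + 1/5·h[3] + 3/10·h[5]
  h[1] = 1 + 1/5·h[0] + 1/5·h[1] + 1/10·h[2] + 1/10·h[3] + 1/5·h[5]
  h[2] = 1 + 1/5·h[0] + 1/5·h[1] + 1/10·h[2] + 1/10·h[3] + 3/10·h[5]
  h[3] = 1 + 1/10·h[0] + 1/5·h[1] + 1/5·h[2] + 1/5·h[3] + 1/5·h[5]
  h[5] = 1 + 1/10·h[0] + 3/10·h[1] + 1/5·h[2] + 1/10·h[3] + 1/10·h[5]
Solving the 5×5 linear system over states ≠ 4 gives exactly h = [24202/3489, 21982/3489, 8060/1163, 24422/3489, 0, 21980/3489] (h[4] = 0 is the target).

h = [6.9367, 6.3004, 6.9304, 6.9997, 0.0000, 6.2998]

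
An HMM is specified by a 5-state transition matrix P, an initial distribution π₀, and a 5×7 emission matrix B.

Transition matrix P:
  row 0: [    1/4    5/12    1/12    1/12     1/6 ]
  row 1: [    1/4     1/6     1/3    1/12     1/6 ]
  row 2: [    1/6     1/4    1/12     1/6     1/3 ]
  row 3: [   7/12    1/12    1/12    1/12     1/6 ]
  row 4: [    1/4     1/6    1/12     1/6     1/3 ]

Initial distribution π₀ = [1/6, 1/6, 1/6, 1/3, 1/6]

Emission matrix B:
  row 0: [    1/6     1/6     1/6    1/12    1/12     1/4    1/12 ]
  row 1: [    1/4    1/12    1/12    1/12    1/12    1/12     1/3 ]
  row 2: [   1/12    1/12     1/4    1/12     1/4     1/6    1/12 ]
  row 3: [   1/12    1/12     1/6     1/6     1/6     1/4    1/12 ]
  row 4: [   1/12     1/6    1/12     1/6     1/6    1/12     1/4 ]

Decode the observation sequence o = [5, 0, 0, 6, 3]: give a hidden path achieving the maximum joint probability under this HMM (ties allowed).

path = [3, 0, 1, 4, 4]

t=0: δ = [4.167e-02, 1.389e-02, 2.778e-02, 8.333e-02, 1.389e-02]  (obs o_0=5)
t=1: δ = [8.102e-03, 4.340e-03, 5.787e-04, 5.787e-04, 1.157e-03]  ψ = [3, 0, 3, 3, 3]  (obs o_1=0)
t=2: δ = [3.376e-04, 8.439e-04, 1.206e-04, 5.626e-05, 1.125e-04]  ψ = [0, 0, 1, 0, 0]  (obs o_2=0)
t=3: δ = [1.758e-05, 4.689e-05, 2.344e-05, 5.861e-06, 3.516e-05]  ψ = [1, 0, 1, 1, 1]  (obs o_3=6)
t=4: δ = [9.768e-07, 6.512e-07, 1.302e-06, 9.768e-07, 1.954e-06]  ψ = [1, 1, 1, 4, 4]  (obs o_4=3)
backtrack: best end state = 4; path = [3, 0, 1, 4, 4]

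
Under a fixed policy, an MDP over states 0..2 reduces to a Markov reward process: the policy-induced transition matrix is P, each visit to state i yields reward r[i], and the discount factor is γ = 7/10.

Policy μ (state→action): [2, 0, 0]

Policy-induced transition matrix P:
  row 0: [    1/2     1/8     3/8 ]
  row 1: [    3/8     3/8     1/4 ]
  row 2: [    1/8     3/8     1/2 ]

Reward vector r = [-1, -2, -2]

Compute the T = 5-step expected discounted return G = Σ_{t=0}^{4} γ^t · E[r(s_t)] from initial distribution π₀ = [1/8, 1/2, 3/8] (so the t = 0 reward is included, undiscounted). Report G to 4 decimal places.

t=0: π = [0.1250, 0.5000, 0.3750], E[r] = -1.8750, γ^t·E[r] = -1.875000, running G = -1.875000
t=1: π = [0.2969, 0.3438, 0.3594], E[r] = -1.7031, γ^t·E[r] = -1.192188, running G = -3.067188
t=2: π = [0.3223, 0.3008, 0.3770], E[r] = -1.6777, γ^t·E[r] = -0.822090, running G = -3.889277
t=3: π = [0.3210, 0.2944, 0.3845], E[r] = -1.6790, γ^t·E[r] = -0.575882, running G = -4.465159
t=4: π = [0.3190, 0.2947, 0.3863], E[r] = -1.6810, γ^t·E[r] = -0.403608, running G = -4.868767

G = -4.8688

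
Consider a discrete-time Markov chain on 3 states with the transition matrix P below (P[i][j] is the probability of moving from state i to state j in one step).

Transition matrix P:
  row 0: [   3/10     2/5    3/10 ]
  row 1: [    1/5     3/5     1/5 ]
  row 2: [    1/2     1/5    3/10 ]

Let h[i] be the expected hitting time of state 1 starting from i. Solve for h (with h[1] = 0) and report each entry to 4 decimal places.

h = [2.9412, 0.0000, 3.5294]

First-step conditioning: h[1] = 0; for i ≠ 1, h[i] = 1 + Σ_k P[i][k]·h[k].
  h[0] = 1 + 3/10·h[0] + 3/10·h[2]
  h[2] = 1 + 1/2·h[0] + 3/10·h[2]
Solving the 2×2 linear system over states ≠ 1 gives exactly h = [50/17, 0, 60/17] (h[1] = 0 is the target).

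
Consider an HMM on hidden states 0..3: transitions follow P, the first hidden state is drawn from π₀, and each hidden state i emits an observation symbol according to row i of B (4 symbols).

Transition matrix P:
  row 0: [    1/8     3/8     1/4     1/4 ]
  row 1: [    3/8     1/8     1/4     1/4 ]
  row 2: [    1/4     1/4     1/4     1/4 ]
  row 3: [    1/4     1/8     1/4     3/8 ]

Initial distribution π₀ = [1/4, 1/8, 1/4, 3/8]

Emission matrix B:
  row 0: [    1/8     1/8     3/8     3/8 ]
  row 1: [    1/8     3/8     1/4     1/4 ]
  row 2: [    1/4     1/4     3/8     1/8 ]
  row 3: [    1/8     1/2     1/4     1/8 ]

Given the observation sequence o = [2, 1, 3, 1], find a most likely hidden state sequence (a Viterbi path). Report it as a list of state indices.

t=0: δ = [9.375e-02, 3.125e-02, 9.375e-02, 9.375e-02]  (obs o_0=2)
t=1: δ = [2.930e-03, 1.318e-02, 5.859e-03, 1.758e-02]  ψ = [2, 0, 0, 3]  (obs o_1=1)
t=2: δ = [1.854e-03, 5.493e-04, 5.493e-04, 8.240e-04]  ψ = [1, 3, 3, 3]  (obs o_2=3)
t=3: δ = [2.897e-05, 2.607e-04, 1.159e-04, 2.317e-04]  ψ = [0, 0, 0, 0]  (obs o_3=1)
backtrack: best end state = 1; path = [0, 1, 0, 1]

path = [0, 1, 0, 1]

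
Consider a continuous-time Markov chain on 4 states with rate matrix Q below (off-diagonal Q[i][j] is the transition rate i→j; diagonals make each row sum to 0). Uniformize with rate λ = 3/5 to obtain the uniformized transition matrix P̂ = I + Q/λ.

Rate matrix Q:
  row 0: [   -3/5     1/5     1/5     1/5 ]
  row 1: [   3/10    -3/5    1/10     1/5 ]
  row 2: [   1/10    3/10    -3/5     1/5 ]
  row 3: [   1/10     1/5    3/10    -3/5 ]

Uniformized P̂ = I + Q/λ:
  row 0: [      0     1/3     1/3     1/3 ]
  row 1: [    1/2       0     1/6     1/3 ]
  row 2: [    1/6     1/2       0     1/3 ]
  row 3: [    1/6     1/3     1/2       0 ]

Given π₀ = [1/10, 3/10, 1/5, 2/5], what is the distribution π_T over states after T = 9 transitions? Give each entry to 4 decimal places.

π = [0.2231, 0.2808, 0.2461, 0.2500]

t=0: π = [0.1000, 0.3000, 0.2000, 0.4000]
t=1: π = [0.2500, 0.2667, 0.2833, 0.2000]
t=2: π = [0.2139, 0.2917, 0.2278, 0.2667]
t=3: π = [0.2282, 0.2741, 0.2532, 0.2444]
t=4: π = [0.2200, 0.2842, 0.2440, 0.2519]
t=5: π = [0.2247, 0.2793, 0.2466, 0.2494]
t=6: π = [0.2223, 0.2813, 0.2461, 0.2502]
t=7: π = [0.2234, 0.2806, 0.2461, 0.2499]
t=8: π = [0.2230, 0.2808, 0.2462, 0.2500]
t=9: π = [0.2231, 0.2808, 0.2461, 0.2500]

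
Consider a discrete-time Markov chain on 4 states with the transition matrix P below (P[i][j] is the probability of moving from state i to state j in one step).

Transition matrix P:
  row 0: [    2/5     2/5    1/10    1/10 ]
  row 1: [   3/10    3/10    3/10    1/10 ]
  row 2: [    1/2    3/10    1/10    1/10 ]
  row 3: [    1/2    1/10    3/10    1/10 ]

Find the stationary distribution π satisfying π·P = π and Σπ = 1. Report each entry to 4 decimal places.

Balance equations π_j = Σ_i π_i·P[i][j]:
  π_0 = 2/5·π_0 + 3/10·π_1 + 1/2·π_2 + 1/2·π_3
  π_1 = 2/5·π_0 + 3/10·π_1 + 3/10·π_2 + 1/10·π_3
  π_2 = 1/10·π_0 + 3/10·π_1 + 1/10·π_2 + 3/10·π_3
  normalize: π_0 + π_1 + π_2 + π_3 = 1
Solving the linear system gives exactly π = [111/280, 179/560, 103/560, 1/10].

π = [0.3964, 0.3196, 0.1839, 0.1000]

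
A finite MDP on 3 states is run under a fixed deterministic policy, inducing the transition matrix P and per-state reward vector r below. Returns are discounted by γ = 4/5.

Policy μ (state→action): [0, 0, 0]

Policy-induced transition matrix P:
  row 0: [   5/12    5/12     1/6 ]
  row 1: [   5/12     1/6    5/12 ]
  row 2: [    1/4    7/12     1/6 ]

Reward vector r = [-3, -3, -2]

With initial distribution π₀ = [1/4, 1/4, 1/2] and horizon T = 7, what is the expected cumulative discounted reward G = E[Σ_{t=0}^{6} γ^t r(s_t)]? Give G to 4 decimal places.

G = -10.6056

t=0: π = [0.2500, 0.2500, 0.5000], E[r] = -2.5000, γ^t·E[r] = -2.500000, running G = -2.500000
t=1: π = [0.3333, 0.4375, 0.2292], E[r] = -2.7708, γ^t·E[r] = -2.216667, running G = -4.716667
t=2: π = [0.3785, 0.3455, 0.2760], E[r] = -2.7240, γ^t·E[r] = -1.743333, running G = -6.460000
t=3: π = [0.3707, 0.3763, 0.2530], E[r] = -2.7470, γ^t·E[r] = -1.406444, running G = -7.866444
t=4: π = [0.3745, 0.3648, 0.2607], E[r] = -2.7393, γ^t·E[r] = -1.122000, running G = -8.988444
t=5: π = [0.3732, 0.3689, 0.2579], E[r] = -2.7421, γ^t·E[r] = -0.898545, running G = -9.886990
t=6: π = [0.3737, 0.3674, 0.2589], E[r] = -2.7411, γ^t·E[r] = -0.718563, running G = -10.605553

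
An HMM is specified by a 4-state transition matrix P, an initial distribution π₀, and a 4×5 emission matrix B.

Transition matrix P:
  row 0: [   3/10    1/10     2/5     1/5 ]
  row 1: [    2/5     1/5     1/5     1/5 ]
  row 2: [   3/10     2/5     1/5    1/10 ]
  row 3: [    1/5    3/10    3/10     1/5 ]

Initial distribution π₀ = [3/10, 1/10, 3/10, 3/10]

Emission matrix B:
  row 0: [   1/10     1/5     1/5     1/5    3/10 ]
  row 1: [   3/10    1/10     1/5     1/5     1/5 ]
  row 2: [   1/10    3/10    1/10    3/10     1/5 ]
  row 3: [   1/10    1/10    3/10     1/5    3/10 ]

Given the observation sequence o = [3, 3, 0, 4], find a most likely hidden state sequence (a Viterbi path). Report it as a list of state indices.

path = [0, 2, 1, 0]

t=0: δ = [6.000e-02, 2.000e-02, 9.000e-02, 6.000e-02]  (obs o_0=3)
t=1: δ = [5.400e-03, 7.200e-03, 7.200e-03, 2.400e-03]  ψ = [2, 2, 0, 0]  (obs o_1=3)
t=2: δ = [2.880e-04, 8.640e-04, 2.160e-04, 1.440e-04]  ψ = [1, 2, 0, 1]  (obs o_2=0)
t=3: δ = [1.037e-04, 3.456e-05, 3.456e-05, 5.184e-05]  ψ = [1, 1, 1, 1]  (obs o_3=4)
backtrack: best end state = 0; path = [0, 2, 1, 0]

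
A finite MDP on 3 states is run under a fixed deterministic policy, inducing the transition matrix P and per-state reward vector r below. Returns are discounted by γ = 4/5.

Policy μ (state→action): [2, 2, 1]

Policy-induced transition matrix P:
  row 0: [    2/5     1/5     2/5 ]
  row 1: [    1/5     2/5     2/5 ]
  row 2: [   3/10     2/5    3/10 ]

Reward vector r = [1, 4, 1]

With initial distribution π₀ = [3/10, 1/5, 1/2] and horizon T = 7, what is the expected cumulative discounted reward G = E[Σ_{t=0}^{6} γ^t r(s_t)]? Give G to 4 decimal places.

t=0: π = [0.3000, 0.2000, 0.5000], E[r] = 1.6000, γ^t·E[r] = 1.600000, running G = 1.600000
t=1: π = [0.3100, 0.3400, 0.3500], E[r] = 2.0200, γ^t·E[r] = 1.616000, running G = 3.216000
t=2: π = [0.2970, 0.3380, 0.3650], E[r] = 2.0140, γ^t·E[r] = 1.288960, running G = 4.504960
t=3: π = [0.2959, 0.3406, 0.3635], E[r] = 2.0218, γ^t·E[r] = 1.035162, running G = 5.540122
t=4: π = [0.2955, 0.3408, 0.3637], E[r] = 2.0225, γ^t·E[r] = 0.828400, running G = 6.368521
t=5: π = [0.2955, 0.3409, 0.3636], E[r] = 2.0227, γ^t·E[r] = 0.662792, running G = 7.031314
t=6: π = [0.2955, 0.3409, 0.3636], E[r] = 2.0227, γ^t·E[r] = 0.530243, running G = 7.561557

G = 7.5616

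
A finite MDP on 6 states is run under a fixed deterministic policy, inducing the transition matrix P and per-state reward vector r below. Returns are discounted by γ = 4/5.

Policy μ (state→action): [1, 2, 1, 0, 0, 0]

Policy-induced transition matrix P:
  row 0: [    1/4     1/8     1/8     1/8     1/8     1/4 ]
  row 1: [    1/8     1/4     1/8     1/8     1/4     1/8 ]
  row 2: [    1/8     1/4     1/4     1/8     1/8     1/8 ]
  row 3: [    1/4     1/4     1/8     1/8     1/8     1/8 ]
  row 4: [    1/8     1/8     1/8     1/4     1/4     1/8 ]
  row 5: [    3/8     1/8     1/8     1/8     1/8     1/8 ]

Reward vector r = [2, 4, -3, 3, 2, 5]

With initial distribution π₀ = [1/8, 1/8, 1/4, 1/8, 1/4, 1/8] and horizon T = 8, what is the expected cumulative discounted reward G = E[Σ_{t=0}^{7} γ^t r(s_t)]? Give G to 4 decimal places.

G = 8.5504

t=0: π = [0.1250, 0.1250, 0.2500, 0.1250, 0.2500, 0.1250], E[r] = 1.5000, γ^t·E[r] = 1.500000, running G = 1.500000
t=1: π = [0.1875, 0.1875, 0.1563, 0.1563, 0.1719, 0.1406], E[r] = 2.1719, γ^t·E[r] = 1.737500, running G = 3.237500
t=2: π = [0.2031, 0.1875, 0.1445, 0.1465, 0.1699, 0.1484], E[r] = 2.2441, γ^t·E[r] = 1.436250, running G = 4.673750
t=3: π = [0.2058, 0.1848, 0.1431, 0.1462, 0.1697, 0.1504], E[r] = 2.2517, γ^t·E[r] = 1.152875, running G = 5.826625
t=4: π = [0.2066, 0.1843, 0.1429, 0.1462, 0.1693, 0.1507], E[r] = 2.2525, γ^t·E[r] = 0.922625, running G = 6.749250
t=5: π = [0.2068, 0.1842, 0.1429, 0.1462, 0.1692, 0.1508], E[r] = 2.2527, γ^t·E[r] = 0.738158, running G = 7.487408
t=6: π = [0.2068, 0.1841, 0.1429, 0.1461, 0.1692, 0.1508], E[r] = 2.2527, γ^t·E[r] = 0.590533, running G = 8.077940
t=7: π = [0.2068, 0.1841, 0.1429, 0.1461, 0.1692, 0.1509], E[r] = 2.2527, γ^t·E[r] = 0.472427, running G = 8.550368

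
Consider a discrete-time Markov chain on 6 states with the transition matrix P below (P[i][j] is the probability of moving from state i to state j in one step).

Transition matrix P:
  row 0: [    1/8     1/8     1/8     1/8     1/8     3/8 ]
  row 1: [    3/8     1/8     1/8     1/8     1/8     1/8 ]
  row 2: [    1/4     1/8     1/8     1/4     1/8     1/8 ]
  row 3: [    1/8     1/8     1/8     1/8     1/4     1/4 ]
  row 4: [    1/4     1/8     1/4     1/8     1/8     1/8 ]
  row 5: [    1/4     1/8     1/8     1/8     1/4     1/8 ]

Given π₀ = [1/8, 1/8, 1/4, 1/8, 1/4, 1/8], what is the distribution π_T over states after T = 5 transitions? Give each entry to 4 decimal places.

π = [0.2202, 0.1250, 0.1459, 0.1433, 0.1677, 0.1979]

t=0: π = [0.1250, 0.1250, 0.2500, 0.1250, 0.2500, 0.1250]
t=1: π = [0.2344, 0.1250, 0.1563, 0.1563, 0.1563, 0.1719]
t=2: π = [0.2168, 0.1250, 0.1445, 0.1445, 0.1660, 0.2031]
t=3: π = [0.2205, 0.1250, 0.1458, 0.1431, 0.1685, 0.1973]
t=4: π = [0.2202, 0.1250, 0.1461, 0.1432, 0.1675, 0.1980]
t=5: π = [0.2202, 0.1250, 0.1459, 0.1433, 0.1677, 0.1979]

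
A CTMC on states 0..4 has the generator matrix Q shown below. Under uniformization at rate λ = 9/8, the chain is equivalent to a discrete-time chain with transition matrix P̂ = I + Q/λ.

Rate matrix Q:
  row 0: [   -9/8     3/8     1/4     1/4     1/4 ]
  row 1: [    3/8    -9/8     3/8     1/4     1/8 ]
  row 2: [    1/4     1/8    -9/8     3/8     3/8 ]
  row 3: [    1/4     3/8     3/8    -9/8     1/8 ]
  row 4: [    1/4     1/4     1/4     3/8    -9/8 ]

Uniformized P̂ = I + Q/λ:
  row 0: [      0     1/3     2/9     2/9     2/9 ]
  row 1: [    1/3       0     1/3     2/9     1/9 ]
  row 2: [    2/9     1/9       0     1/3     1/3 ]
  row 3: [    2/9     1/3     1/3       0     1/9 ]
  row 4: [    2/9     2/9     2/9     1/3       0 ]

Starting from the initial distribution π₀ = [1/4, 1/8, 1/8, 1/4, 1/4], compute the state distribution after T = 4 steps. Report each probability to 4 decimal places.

t=0: π = [0.2500, 0.1250, 0.1250, 0.2500, 0.2500]
t=1: π = [0.1806, 0.2361, 0.2361, 0.2083, 0.1389]
t=2: π = [0.2083, 0.1867, 0.2191, 0.2176, 0.1682]
t=3: π = [0.1967, 0.2037, 0.2184, 0.2169, 0.1643]
t=4: π = [0.2012, 0.1986, 0.2204, 0.2165, 0.1633]

π = [0.2012, 0.1986, 0.2204, 0.2165, 0.1633]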